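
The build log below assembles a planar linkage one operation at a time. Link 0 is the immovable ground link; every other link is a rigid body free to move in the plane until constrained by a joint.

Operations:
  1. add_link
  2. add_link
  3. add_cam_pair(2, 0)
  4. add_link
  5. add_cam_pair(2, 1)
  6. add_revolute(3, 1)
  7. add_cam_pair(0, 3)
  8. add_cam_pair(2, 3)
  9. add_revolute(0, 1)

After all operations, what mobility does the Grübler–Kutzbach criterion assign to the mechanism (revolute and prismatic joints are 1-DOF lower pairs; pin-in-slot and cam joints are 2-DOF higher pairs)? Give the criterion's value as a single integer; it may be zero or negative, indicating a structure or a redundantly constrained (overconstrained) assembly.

M = 1

link 0 = ground. State L|J1|J2 = 1|0|0
+link1  2|0|0
+link2  3|0|0
C(2,0) f=2→J2  3|0|1
+link3  4|0|1
C(2,1) f=2→J2  4|0|2
R(3,1) f=1→J1  4|1|2
C(0,3) f=2→J2  4|1|3
C(2,3) f=2→J2  4|1|4
R(0,1) f=1→J1  4|2|4
M = 3(4−1)−2·2−4 = 9−4−4 = 1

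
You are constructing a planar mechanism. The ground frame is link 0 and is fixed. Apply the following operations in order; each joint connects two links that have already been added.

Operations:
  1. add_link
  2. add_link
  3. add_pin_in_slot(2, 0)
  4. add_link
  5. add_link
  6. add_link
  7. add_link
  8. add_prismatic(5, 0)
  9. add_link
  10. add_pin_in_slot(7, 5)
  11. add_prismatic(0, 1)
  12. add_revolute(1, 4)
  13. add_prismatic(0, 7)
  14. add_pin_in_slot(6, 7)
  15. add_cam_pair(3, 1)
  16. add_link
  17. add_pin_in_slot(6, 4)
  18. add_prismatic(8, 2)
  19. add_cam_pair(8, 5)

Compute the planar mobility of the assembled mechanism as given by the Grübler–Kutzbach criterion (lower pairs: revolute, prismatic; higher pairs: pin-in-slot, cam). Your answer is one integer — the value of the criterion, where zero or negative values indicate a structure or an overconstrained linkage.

(L,J1,J2)=(1,0,0); link0 fixed
link1: (2,0,0)
link2: (3,0,0)
PS 2-0 [J2]: (3,0,1)
link3: (4,0,1)
link4: (5,0,1)
link5: (6,0,1)
link6: (7,0,1)
P 5-0 [J1]: (7,1,1)
link7: (8,1,1)
PS 7-5 [J2]: (8,1,2)
P 0-1 [J1]: (8,2,2)
R 1-4 [J1]: (8,3,2)
P 0-7 [J1]: (8,4,2)
PS 6-7 [J2]: (8,4,3)
C 3-1 [J2]: (8,4,4)
link8: (9,4,4)
PS 6-4 [J2]: (9,4,5)
P 8-2 [J1]: (9,5,5)
C 8-5 [J2]: (9,5,6)
Grübler: 3·8 − 2·5 − 6 = 8

M = 8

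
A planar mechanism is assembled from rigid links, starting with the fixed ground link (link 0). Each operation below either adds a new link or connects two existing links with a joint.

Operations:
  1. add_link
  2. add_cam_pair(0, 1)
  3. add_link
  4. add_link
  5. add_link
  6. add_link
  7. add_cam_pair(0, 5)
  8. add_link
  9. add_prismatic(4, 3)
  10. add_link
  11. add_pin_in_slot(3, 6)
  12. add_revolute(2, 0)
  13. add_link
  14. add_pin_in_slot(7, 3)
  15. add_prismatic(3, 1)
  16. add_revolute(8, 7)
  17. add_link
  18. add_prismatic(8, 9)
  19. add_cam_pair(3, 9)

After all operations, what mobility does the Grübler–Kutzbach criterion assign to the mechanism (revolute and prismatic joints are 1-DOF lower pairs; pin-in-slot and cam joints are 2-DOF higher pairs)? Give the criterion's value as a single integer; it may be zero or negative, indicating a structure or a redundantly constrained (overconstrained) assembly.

M = 12

L=1 J1=0 J2=0
add link → L=2 J1=0 J2=0
C@0,1 dof=2 J2 → L=2 J1=0 J2=1
add link → L=3 J1=0 J2=1
add link → L=4 J1=0 J2=1
add link → L=5 J1=0 J2=1
add link → L=6 J1=0 J2=1
C@0,5 dof=2 J2 → L=6 J1=0 J2=2
add link → L=7 J1=0 J2=2
P@4,3 dof=1 J1 → L=7 J1=1 J2=2
add link → L=8 J1=1 J2=2
PS@3,6 dof=2 J2 → L=8 J1=1 J2=3
R@2,0 dof=1 J1 → L=8 J1=2 J2=3
add link → L=9 J1=2 J2=3
PS@7,3 dof=2 J2 → L=9 J1=2 J2=4
P@3,1 dof=1 J1 → L=9 J1=3 J2=4
R@8,7 dof=1 J1 → L=9 J1=4 J2=4
add link → L=10 J1=4 J2=4
P@8,9 dof=1 J1 → L=10 J1=5 J2=4
C@3,9 dof=2 J2 → L=10 J1=5 J2=5
M=3(L−1)−2J1−J2=3·9−2·5−5=12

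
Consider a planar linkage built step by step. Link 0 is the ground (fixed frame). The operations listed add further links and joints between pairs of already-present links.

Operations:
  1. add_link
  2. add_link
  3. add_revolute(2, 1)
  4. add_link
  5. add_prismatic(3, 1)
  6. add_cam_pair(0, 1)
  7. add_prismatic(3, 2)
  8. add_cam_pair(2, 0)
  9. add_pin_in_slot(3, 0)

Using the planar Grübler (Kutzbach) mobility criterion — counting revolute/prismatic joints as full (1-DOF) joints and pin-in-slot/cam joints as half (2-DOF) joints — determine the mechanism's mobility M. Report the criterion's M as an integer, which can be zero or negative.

M = 0

link 0 = ground. State L|J1|J2 = 1|0|0
+link1  2|0|0
+link2  3|0|0
R(2,1) f=1→J1  3|1|0
+link3  4|1|0
P(3,1) f=1→J1  4|2|0
C(0,1) f=2→J2  4|2|1
P(3,2) f=1→J1  4|3|1
C(2,0) f=2→J2  4|3|2
PS(3,0) f=2→J2  4|3|3
M = 3(4−1)−2·3−3 = 9−6−3 = 0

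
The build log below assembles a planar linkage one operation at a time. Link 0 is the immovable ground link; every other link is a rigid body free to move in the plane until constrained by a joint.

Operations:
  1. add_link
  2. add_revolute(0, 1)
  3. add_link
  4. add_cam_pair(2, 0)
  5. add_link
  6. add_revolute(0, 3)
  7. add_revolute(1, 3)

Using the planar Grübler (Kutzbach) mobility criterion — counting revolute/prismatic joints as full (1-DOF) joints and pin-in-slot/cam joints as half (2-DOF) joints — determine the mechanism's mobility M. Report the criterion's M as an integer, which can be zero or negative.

link 0 = ground. State L|J1|J2 = 1|0|0
+link1  2|0|0
R(0,1) f=1→J1  2|1|0
+link2  3|1|0
C(2,0) f=2→J2  3|1|1
+link3  4|1|1
R(0,3) f=1→J1  4|2|1
R(1,3) f=1→J1  4|3|1
M = 3(4−1)−2·3−1 = 9−6−1 = 2

M = 2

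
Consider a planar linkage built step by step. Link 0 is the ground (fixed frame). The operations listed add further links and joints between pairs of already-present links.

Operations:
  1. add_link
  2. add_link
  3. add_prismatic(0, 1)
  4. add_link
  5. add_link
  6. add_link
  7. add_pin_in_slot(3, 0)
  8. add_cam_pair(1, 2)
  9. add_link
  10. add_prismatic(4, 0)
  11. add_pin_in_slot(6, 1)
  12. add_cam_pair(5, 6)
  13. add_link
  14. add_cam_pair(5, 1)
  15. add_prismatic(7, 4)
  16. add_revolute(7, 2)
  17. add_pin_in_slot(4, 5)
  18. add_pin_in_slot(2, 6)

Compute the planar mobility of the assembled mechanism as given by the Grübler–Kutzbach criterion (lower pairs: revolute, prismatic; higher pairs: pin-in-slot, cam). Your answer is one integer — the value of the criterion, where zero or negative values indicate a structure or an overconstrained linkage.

L=1 J1=0 J2=0
add link → L=2 J1=0 J2=0
add link → L=3 J1=0 J2=0
P@0,1 dof=1 J1 → L=3 J1=1 J2=0
add link → L=4 J1=1 J2=0
add link → L=5 J1=1 J2=0
add link → L=6 J1=1 J2=0
PS@3,0 dof=2 J2 → L=6 J1=1 J2=1
C@1,2 dof=2 J2 → L=6 J1=1 J2=2
add link → L=7 J1=1 J2=2
P@4,0 dof=1 J1 → L=7 J1=2 J2=2
PS@6,1 dof=2 J2 → L=7 J1=2 J2=3
C@5,6 dof=2 J2 → L=7 J1=2 J2=4
add link → L=8 J1=2 J2=4
C@5,1 dof=2 J2 → L=8 J1=2 J2=5
P@7,4 dof=1 J1 → L=8 J1=3 J2=5
R@7,2 dof=1 J1 → L=8 J1=4 J2=5
PS@4,5 dof=2 J2 → L=8 J1=4 J2=6
PS@2,6 dof=2 J2 → L=8 J1=4 J2=7
M=3(L−1)−2J1−J2=3·7−2·4−7=6

M = 6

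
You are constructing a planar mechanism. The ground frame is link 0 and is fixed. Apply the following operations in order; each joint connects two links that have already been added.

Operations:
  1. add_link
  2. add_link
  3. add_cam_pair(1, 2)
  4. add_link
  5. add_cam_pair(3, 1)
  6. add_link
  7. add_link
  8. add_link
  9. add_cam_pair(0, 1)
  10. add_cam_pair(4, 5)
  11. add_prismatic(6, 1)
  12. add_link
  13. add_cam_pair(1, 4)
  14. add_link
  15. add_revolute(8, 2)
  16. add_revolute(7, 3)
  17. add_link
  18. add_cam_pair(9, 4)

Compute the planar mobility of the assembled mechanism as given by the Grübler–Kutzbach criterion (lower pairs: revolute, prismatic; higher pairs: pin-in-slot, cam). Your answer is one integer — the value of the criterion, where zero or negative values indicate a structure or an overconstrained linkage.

[1;0;0] (link 0 is ground)
L+ [2;0;0]
L+ [3;0;0]
C(1,2)∈J2 [3;0;1]
L+ [4;0;1]
C(3,1)∈J2 [4;0;2]
L+ [5;0;2]
L+ [6;0;2]
L+ [7;0;2]
C(0,1)∈J2 [7;0;3]
C(4,5)∈J2 [7;0;4]
P(6,1)∈J1 [7;1;4]
L+ [8;1;4]
C(1,4)∈J2 [8;1;5]
L+ [9;1;5]
R(8,2)∈J1 [9;2;5]
R(7,3)∈J1 [9;3;5]
L+ [10;3;5]
C(9,4)∈J2 [10;3;6]
mobility = 27 − 6 − 6 = 15

M = 15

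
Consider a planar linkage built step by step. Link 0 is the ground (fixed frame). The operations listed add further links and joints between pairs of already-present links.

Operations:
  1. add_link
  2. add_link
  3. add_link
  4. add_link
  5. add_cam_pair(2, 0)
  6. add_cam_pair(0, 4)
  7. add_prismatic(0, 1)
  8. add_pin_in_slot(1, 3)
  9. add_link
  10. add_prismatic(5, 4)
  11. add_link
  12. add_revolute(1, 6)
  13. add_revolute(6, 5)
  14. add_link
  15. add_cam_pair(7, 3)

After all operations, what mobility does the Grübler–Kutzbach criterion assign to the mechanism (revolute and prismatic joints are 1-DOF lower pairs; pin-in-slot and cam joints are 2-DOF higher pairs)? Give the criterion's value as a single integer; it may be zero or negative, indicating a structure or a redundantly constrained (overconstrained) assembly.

M = 9

L=1 J1=0 J2=0
add link → L=2 J1=0 J2=0
add link → L=3 J1=0 J2=0
add link → L=4 J1=0 J2=0
add link → L=5 J1=0 J2=0
C@2,0 dof=2 J2 → L=5 J1=0 J2=1
C@0,4 dof=2 J2 → L=5 J1=0 J2=2
P@0,1 dof=1 J1 → L=5 J1=1 J2=2
PS@1,3 dof=2 J2 → L=5 J1=1 J2=3
add link → L=6 J1=1 J2=3
P@5,4 dof=1 J1 → L=6 J1=2 J2=3
add link → L=7 J1=2 J2=3
R@1,6 dof=1 J1 → L=7 J1=3 J2=3
R@6,5 dof=1 J1 → L=7 J1=4 J2=3
add link → L=8 J1=4 J2=3
C@7,3 dof=2 J2 → L=8 J1=4 J2=4
M=3(L−1)−2J1−J2=3·7−2·4−4=9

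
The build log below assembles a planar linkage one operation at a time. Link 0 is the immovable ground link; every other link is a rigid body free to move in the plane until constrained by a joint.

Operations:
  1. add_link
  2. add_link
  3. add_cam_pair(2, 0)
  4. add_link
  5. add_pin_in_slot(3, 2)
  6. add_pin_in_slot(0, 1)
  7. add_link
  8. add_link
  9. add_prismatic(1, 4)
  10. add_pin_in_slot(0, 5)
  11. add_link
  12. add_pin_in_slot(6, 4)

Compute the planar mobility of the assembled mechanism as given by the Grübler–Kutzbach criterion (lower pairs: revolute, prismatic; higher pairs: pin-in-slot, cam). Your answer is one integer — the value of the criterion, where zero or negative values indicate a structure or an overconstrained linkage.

[1;0;0] (link 0 is ground)
L+ [2;0;0]
L+ [3;0;0]
C(2,0)∈J2 [3;0;1]
L+ [4;0;1]
PS(3,2)∈J2 [4;0;2]
PS(0,1)∈J2 [4;0;3]
L+ [5;0;3]
L+ [6;0;3]
P(1,4)∈J1 [6;1;3]
PS(0,5)∈J2 [6;1;4]
L+ [7;1;4]
PS(6,4)∈J2 [7;1;5]
mobility = 18 − 2 − 5 = 11

M = 11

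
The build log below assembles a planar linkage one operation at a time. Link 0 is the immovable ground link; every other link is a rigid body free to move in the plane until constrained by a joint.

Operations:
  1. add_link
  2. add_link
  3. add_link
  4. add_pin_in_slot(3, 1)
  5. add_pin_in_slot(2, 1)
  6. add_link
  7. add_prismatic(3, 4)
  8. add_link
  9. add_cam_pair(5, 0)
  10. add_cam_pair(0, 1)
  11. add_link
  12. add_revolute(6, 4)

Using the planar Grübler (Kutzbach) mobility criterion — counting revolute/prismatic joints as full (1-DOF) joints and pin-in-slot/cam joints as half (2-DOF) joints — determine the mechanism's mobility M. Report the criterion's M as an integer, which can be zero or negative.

M = 10

link 0 = ground. State L|J1|J2 = 1|0|0
+link1  2|0|0
+link2  3|0|0
+link3  4|0|0
PS(3,1) f=2→J2  4|0|1
PS(2,1) f=2→J2  4|0|2
+link4  5|0|2
P(3,4) f=1→J1  5|1|2
+link5  6|1|2
C(5,0) f=2→J2  6|1|3
C(0,1) f=2→J2  6|1|4
+link6  7|1|4
R(6,4) f=1→J1  7|2|4
M = 3(7−1)−2·2−4 = 18−4−4 = 10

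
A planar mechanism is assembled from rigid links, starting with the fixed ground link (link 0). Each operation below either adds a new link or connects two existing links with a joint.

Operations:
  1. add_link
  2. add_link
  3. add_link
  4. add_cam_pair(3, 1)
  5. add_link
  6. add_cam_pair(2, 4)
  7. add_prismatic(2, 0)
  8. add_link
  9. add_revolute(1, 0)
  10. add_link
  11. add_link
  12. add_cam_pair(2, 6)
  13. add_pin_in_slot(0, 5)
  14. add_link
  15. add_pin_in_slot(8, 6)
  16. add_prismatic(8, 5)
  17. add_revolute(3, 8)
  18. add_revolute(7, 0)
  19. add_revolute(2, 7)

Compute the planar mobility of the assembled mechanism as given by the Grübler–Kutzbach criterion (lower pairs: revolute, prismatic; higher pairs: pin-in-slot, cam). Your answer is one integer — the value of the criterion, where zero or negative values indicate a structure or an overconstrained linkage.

M = 7

(L,J1,J2)=(1,0,0); link0 fixed
link1: (2,0,0)
link2: (3,0,0)
link3: (4,0,0)
C 3-1 [J2]: (4,0,1)
link4: (5,0,1)
C 2-4 [J2]: (5,0,2)
P 2-0 [J1]: (5,1,2)
link5: (6,1,2)
R 1-0 [J1]: (6,2,2)
link6: (7,2,2)
link7: (8,2,2)
C 2-6 [J2]: (8,2,3)
PS 0-5 [J2]: (8,2,4)
link8: (9,2,4)
PS 8-6 [J2]: (9,2,5)
P 8-5 [J1]: (9,3,5)
R 3-8 [J1]: (9,4,5)
R 7-0 [J1]: (9,5,5)
R 2-7 [J1]: (9,6,5)
Grübler: 3·8 − 2·6 − 5 = 7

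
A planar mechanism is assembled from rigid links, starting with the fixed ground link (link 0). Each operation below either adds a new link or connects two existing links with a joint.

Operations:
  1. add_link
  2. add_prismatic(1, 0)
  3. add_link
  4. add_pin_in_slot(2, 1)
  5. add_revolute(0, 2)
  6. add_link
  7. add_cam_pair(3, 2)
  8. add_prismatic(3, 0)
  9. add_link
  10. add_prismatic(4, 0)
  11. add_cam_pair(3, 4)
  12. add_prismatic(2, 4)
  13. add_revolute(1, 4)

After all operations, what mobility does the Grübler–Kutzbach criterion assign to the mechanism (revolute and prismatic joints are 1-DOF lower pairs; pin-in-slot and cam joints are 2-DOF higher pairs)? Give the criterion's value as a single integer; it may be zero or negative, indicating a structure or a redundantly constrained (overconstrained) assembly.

M = -3

link 0 = ground. State L|J1|J2 = 1|0|0
+link1  2|0|0
P(1,0) f=1→J1  2|1|0
+link2  3|1|0
PS(2,1) f=2→J2  3|1|1
R(0,2) f=1→J1  3|2|1
+link3  4|2|1
C(3,2) f=2→J2  4|2|2
P(3,0) f=1→J1  4|3|2
+link4  5|3|2
P(4,0) f=1→J1  5|4|2
C(3,4) f=2→J2  5|4|3
P(2,4) f=1→J1  5|5|3
R(1,4) f=1→J1  5|6|3
M = 3(5−1)−2·6−3 = 12−12−3 = -3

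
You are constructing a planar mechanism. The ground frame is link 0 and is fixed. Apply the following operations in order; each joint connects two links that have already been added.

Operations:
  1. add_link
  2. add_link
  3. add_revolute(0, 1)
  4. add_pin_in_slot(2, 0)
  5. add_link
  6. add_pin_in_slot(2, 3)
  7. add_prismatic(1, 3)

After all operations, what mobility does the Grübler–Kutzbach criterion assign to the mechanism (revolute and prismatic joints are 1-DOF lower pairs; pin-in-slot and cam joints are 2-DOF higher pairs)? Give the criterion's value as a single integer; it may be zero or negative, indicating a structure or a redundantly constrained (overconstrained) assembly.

L=1 J1=0 J2=0
add link → L=2 J1=0 J2=0
add link → L=3 J1=0 J2=0
R@0,1 dof=1 J1 → L=3 J1=1 J2=0
PS@2,0 dof=2 J2 → L=3 J1=1 J2=1
add link → L=4 J1=1 J2=1
PS@2,3 dof=2 J2 → L=4 J1=1 J2=2
P@1,3 dof=1 J1 → L=4 J1=2 J2=2
M=3(L−1)−2J1−J2=3·3−2·2−2=3

M = 3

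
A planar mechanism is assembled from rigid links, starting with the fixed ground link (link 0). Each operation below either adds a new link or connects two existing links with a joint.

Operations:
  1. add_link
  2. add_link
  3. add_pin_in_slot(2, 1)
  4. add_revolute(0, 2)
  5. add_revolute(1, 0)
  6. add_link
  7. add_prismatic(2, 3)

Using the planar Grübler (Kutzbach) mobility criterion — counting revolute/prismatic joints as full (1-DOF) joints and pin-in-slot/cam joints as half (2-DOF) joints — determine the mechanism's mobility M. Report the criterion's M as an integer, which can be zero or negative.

(L,J1,J2)=(1,0,0); link0 fixed
link1: (2,0,0)
link2: (3,0,0)
PS 2-1 [J2]: (3,0,1)
R 0-2 [J1]: (3,1,1)
R 1-0 [J1]: (3,2,1)
link3: (4,2,1)
P 2-3 [J1]: (4,3,1)
Grübler: 3·3 − 2·3 − 1 = 2

M = 2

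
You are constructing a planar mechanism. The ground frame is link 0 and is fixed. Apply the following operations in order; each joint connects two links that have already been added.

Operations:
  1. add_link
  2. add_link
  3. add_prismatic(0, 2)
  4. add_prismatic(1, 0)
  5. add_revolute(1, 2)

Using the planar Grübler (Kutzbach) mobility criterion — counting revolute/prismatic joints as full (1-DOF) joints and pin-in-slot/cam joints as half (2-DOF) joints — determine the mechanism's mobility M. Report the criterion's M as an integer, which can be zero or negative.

M = 0

L=1 J1=0 J2=0
add link → L=2 J1=0 J2=0
add link → L=3 J1=0 J2=0
P@0,2 dof=1 J1 → L=3 J1=1 J2=0
P@1,0 dof=1 J1 → L=3 J1=2 J2=0
R@1,2 dof=1 J1 → L=3 J1=3 J2=0
M=3(L−1)−2J1−J2=3·2−2·3−0=0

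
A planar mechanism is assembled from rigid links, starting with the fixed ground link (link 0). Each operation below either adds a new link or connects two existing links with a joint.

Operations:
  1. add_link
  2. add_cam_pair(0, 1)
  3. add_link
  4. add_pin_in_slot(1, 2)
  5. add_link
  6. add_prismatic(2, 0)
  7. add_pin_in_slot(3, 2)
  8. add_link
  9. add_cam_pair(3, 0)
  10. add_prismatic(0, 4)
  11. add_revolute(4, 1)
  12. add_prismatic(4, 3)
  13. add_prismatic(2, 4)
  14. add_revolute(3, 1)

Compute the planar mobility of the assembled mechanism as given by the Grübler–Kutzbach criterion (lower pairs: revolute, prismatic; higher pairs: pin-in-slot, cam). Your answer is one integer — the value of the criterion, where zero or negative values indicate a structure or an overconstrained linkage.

M = -4

L=1 J1=0 J2=0
add link → L=2 J1=0 J2=0
C@0,1 dof=2 J2 → L=2 J1=0 J2=1
add link → L=3 J1=0 J2=1
PS@1,2 dof=2 J2 → L=3 J1=0 J2=2
add link → L=4 J1=0 J2=2
P@2,0 dof=1 J1 → L=4 J1=1 J2=2
PS@3,2 dof=2 J2 → L=4 J1=1 J2=3
add link → L=5 J1=1 J2=3
C@3,0 dof=2 J2 → L=5 J1=1 J2=4
P@0,4 dof=1 J1 → L=5 J1=2 J2=4
R@4,1 dof=1 J1 → L=5 J1=3 J2=4
P@4,3 dof=1 J1 → L=5 J1=4 J2=4
P@2,4 dof=1 J1 → L=5 J1=5 J2=4
R@3,1 dof=1 J1 → L=5 J1=6 J2=4
M=3(L−1)−2J1−J2=3·4−2·6−4=-4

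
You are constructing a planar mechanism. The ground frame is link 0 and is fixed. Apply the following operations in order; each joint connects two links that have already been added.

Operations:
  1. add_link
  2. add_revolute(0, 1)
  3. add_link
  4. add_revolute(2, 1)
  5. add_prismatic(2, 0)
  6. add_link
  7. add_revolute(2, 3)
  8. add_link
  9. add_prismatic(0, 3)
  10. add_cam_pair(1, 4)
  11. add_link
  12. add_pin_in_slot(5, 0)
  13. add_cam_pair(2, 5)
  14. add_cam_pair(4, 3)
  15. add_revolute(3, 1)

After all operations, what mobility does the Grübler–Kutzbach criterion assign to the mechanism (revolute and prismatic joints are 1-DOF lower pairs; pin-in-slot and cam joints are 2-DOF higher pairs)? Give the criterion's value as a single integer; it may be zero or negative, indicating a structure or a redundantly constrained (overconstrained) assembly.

M = -1

link 0 = ground. State L|J1|J2 = 1|0|0
+link1  2|0|0
R(0,1) f=1→J1  2|1|0
+link2  3|1|0
R(2,1) f=1→J1  3|2|0
P(2,0) f=1→J1  3|3|0
+link3  4|3|0
R(2,3) f=1→J1  4|4|0
+link4  5|4|0
P(0,3) f=1→J1  5|5|0
C(1,4) f=2→J2  5|5|1
+link5  6|5|1
PS(5,0) f=2→J2  6|5|2
C(2,5) f=2→J2  6|5|3
C(4,3) f=2→J2  6|5|4
R(3,1) f=1→J1  6|6|4
M = 3(6−1)−2·6−4 = 15−12−4 = -1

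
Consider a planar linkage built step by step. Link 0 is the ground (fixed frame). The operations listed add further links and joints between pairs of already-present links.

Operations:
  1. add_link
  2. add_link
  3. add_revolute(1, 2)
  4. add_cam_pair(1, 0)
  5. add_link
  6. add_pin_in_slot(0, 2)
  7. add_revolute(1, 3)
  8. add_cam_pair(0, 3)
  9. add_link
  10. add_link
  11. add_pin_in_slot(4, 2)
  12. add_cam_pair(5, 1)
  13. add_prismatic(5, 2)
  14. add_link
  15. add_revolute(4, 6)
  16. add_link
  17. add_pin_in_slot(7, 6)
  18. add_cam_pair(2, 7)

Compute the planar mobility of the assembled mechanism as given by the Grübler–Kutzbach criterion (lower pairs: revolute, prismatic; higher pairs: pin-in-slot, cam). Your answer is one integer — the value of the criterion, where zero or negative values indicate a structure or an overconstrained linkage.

[1;0;0] (link 0 is ground)
L+ [2;0;0]
L+ [3;0;0]
R(1,2)∈J1 [3;1;0]
C(1,0)∈J2 [3;1;1]
L+ [4;1;1]
PS(0,2)∈J2 [4;1;2]
R(1,3)∈J1 [4;2;2]
C(0,3)∈J2 [4;2;3]
L+ [5;2;3]
L+ [6;2;3]
PS(4,2)∈J2 [6;2;4]
C(5,1)∈J2 [6;2;5]
P(5,2)∈J1 [6;3;5]
L+ [7;3;5]
R(4,6)∈J1 [7;4;5]
L+ [8;4;5]
PS(7,6)∈J2 [8;4;6]
C(2,7)∈J2 [8;4;7]
mobility = 21 − 8 − 7 = 6

M = 6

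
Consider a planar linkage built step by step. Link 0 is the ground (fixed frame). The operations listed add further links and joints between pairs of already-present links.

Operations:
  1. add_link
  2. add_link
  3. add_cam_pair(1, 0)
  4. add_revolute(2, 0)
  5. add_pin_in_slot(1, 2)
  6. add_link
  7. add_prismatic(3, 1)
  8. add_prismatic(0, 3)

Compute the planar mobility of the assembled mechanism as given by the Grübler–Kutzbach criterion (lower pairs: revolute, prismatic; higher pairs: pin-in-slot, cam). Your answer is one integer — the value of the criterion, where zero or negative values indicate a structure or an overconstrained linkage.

M = 1

ground; <1,0,0>
#1 <2,0,0>
#2 <3,0,0>
C:1↔0 J2 <3,0,1>
R:2↔0 J1 <3,1,1>
PS:1↔2 J2 <3,1,2>
#3 <4,1,2>
P:3↔1 J1 <4,2,2>
P:0↔3 J1 <4,3,2>
3×3 − 2×3 − 1×2 = 1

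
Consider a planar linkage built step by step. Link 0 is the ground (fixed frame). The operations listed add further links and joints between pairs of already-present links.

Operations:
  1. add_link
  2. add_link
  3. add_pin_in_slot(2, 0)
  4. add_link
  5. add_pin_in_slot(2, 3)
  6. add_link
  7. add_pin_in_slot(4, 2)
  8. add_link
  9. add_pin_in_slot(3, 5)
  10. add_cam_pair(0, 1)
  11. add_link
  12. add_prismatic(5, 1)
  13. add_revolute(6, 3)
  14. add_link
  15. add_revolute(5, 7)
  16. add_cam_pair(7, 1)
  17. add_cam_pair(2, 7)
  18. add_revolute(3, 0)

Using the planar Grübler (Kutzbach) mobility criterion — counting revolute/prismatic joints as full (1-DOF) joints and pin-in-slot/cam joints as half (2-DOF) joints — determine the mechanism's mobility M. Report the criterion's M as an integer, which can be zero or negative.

M = 6

[1;0;0] (link 0 is ground)
L+ [2;0;0]
L+ [3;0;0]
PS(2,0)∈J2 [3;0;1]
L+ [4;0;1]
PS(2,3)∈J2 [4;0;2]
L+ [5;0;2]
PS(4,2)∈J2 [5;0;3]
L+ [6;0;3]
PS(3,5)∈J2 [6;0;4]
C(0,1)∈J2 [6;0;5]
L+ [7;0;5]
P(5,1)∈J1 [7;1;5]
R(6,3)∈J1 [7;2;5]
L+ [8;2;5]
R(5,7)∈J1 [8;3;5]
C(7,1)∈J2 [8;3;6]
C(2,7)∈J2 [8;3;7]
R(3,0)∈J1 [8;4;7]
mobility = 21 − 8 − 7 = 6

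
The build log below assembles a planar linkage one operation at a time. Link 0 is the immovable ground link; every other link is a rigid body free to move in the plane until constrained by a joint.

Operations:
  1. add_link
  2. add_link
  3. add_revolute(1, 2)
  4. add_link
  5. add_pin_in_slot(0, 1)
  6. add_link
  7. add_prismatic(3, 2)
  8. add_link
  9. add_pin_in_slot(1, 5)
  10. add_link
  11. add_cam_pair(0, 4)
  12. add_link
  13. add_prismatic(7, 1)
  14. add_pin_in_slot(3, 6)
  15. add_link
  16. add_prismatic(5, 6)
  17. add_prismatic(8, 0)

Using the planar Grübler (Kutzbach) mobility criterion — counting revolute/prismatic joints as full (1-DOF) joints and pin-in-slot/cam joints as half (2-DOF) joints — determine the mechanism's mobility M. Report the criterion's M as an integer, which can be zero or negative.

(L,J1,J2)=(1,0,0); link0 fixed
link1: (2,0,0)
link2: (3,0,0)
R 1-2 [J1]: (3,1,0)
link3: (4,1,0)
PS 0-1 [J2]: (4,1,1)
link4: (5,1,1)
P 3-2 [J1]: (5,2,1)
link5: (6,2,1)
PS 1-5 [J2]: (6,2,2)
link6: (7,2,2)
C 0-4 [J2]: (7,2,3)
link7: (8,2,3)
P 7-1 [J1]: (8,3,3)
PS 3-6 [J2]: (8,3,4)
link8: (9,3,4)
P 5-6 [J1]: (9,4,4)
P 8-0 [J1]: (9,5,4)
Grübler: 3·8 − 2·5 − 4 = 10

M = 10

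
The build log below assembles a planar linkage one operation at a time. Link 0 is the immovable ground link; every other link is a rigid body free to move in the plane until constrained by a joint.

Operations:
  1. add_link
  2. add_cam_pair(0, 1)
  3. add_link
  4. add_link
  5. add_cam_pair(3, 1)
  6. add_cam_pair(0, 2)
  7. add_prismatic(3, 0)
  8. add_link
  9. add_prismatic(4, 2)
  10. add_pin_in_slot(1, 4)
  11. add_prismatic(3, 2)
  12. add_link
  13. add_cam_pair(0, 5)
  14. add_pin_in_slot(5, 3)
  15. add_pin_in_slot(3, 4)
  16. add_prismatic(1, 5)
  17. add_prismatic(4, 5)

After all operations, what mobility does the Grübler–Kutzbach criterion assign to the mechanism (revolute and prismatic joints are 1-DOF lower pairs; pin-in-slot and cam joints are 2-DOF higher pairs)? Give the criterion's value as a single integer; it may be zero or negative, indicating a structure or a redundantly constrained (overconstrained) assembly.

[1;0;0] (link 0 is ground)
L+ [2;0;0]
C(0,1)∈J2 [2;0;1]
L+ [3;0;1]
L+ [4;0;1]
C(3,1)∈J2 [4;0;2]
C(0,2)∈J2 [4;0;3]
P(3,0)∈J1 [4;1;3]
L+ [5;1;3]
P(4,2)∈J1 [5;2;3]
PS(1,4)∈J2 [5;2;4]
P(3,2)∈J1 [5;3;4]
L+ [6;3;4]
C(0,5)∈J2 [6;3;5]
PS(5,3)∈J2 [6;3;6]
PS(3,4)∈J2 [6;3;7]
P(1,5)∈J1 [6;4;7]
P(4,5)∈J1 [6;5;7]
mobility = 15 − 10 − 7 = -2

M = -2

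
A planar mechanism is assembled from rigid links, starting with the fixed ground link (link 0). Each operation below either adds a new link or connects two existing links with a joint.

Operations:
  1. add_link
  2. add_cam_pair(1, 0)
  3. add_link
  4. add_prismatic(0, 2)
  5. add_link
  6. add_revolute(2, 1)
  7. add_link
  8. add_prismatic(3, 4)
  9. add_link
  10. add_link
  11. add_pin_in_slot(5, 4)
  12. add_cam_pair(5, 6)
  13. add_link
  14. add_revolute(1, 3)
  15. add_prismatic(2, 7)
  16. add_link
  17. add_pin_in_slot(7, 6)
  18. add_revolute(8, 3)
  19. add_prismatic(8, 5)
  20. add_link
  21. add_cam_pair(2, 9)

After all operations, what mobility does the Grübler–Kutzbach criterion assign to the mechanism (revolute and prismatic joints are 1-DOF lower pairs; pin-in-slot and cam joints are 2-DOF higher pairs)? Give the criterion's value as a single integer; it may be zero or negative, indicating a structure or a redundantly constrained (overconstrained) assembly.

(L,J1,J2)=(1,0,0); link0 fixed
link1: (2,0,0)
C 1-0 [J2]: (2,0,1)
link2: (3,0,1)
P 0-2 [J1]: (3,1,1)
link3: (4,1,1)
R 2-1 [J1]: (4,2,1)
link4: (5,2,1)
P 3-4 [J1]: (5,3,1)
link5: (6,3,1)
link6: (7,3,1)
PS 5-4 [J2]: (7,3,2)
C 5-6 [J2]: (7,3,3)
link7: (8,3,3)
R 1-3 [J1]: (8,4,3)
P 2-7 [J1]: (8,5,3)
link8: (9,5,3)
PS 7-6 [J2]: (9,5,4)
R 8-3 [J1]: (9,6,4)
P 8-5 [J1]: (9,7,4)
link9: (10,7,4)
C 2-9 [J2]: (10,7,5)
Grübler: 3·9 − 2·7 − 5 = 8

M = 8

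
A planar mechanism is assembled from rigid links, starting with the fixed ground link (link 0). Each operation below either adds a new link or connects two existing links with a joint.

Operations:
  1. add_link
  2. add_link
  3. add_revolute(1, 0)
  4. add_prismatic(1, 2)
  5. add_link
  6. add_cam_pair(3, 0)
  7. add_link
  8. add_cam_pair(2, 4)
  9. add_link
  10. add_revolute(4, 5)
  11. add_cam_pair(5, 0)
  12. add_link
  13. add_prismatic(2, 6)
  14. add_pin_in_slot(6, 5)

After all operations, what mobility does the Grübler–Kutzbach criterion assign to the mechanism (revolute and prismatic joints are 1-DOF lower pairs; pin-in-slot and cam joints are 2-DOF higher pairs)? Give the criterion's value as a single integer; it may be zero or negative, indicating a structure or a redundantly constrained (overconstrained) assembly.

M = 6

[1;0;0] (link 0 is ground)
L+ [2;0;0]
L+ [3;0;0]
R(1,0)∈J1 [3;1;0]
P(1,2)∈J1 [3;2;0]
L+ [4;2;0]
C(3,0)∈J2 [4;2;1]
L+ [5;2;1]
C(2,4)∈J2 [5;2;2]
L+ [6;2;2]
R(4,5)∈J1 [6;3;2]
C(5,0)∈J2 [6;3;3]
L+ [7;3;3]
P(2,6)∈J1 [7;4;3]
PS(6,5)∈J2 [7;4;4]
mobility = 18 − 8 − 4 = 6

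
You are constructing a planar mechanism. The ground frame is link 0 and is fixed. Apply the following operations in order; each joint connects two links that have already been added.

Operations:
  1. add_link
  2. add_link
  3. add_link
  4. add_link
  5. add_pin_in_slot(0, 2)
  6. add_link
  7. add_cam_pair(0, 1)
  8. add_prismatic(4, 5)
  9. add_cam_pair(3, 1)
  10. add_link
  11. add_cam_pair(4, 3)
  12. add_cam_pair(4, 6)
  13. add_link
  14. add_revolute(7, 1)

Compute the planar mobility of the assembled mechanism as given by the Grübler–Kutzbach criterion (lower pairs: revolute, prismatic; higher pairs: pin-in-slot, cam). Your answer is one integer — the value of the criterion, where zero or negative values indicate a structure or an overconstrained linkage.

M = 12

ground; <1,0,0>
#1 <2,0,0>
#2 <3,0,0>
#3 <4,0,0>
#4 <5,0,0>
PS:0↔2 J2 <5,0,1>
#5 <6,0,1>
C:0↔1 J2 <6,0,2>
P:4↔5 J1 <6,1,2>
C:3↔1 J2 <6,1,3>
#6 <7,1,3>
C:4↔3 J2 <7,1,4>
C:4↔6 J2 <7,1,5>
#7 <8,1,5>
R:7↔1 J1 <8,2,5>
3×7 − 2×2 − 1×5 = 12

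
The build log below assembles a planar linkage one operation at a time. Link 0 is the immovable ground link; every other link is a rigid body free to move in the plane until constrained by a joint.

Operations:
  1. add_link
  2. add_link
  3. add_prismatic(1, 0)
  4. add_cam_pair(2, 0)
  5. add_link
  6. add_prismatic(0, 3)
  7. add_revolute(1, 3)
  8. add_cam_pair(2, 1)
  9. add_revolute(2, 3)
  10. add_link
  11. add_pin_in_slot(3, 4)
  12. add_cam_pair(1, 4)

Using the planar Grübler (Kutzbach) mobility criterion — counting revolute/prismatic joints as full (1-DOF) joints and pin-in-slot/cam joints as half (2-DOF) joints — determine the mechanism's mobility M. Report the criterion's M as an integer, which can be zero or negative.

M = 0

link 0 = ground. State L|J1|J2 = 1|0|0
+link1  2|0|0
+link2  3|0|0
P(1,0) f=1→J1  3|1|0
C(2,0) f=2→J2  3|1|1
+link3  4|1|1
P(0,3) f=1→J1  4|2|1
R(1,3) f=1→J1  4|3|1
C(2,1) f=2→J2  4|3|2
R(2,3) f=1→J1  4|4|2
+link4  5|4|2
PS(3,4) f=2→J2  5|4|3
C(1,4) f=2→J2  5|4|4
M = 3(5−1)−2·4−4 = 12−8−4 = 0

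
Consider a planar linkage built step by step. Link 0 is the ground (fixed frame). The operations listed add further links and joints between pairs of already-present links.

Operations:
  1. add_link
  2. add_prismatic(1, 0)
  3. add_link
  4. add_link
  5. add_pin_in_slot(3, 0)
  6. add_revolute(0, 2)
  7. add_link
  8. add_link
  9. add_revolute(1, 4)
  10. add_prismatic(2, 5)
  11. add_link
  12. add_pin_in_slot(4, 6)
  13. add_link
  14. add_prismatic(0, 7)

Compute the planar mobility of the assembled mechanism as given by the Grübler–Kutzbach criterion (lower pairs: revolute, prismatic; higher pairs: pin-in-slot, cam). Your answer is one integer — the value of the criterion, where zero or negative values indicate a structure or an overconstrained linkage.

ground; <1,0,0>
#1 <2,0,0>
P:1↔0 J1 <2,1,0>
#2 <3,1,0>
#3 <4,1,0>
PS:3↔0 J2 <4,1,1>
R:0↔2 J1 <4,2,1>
#4 <5,2,1>
#5 <6,2,1>
R:1↔4 J1 <6,3,1>
P:2↔5 J1 <6,4,1>
#6 <7,4,1>
PS:4↔6 J2 <7,4,2>
#7 <8,4,2>
P:0↔7 J1 <8,5,2>
3×7 − 2×5 − 1×2 = 9

M = 9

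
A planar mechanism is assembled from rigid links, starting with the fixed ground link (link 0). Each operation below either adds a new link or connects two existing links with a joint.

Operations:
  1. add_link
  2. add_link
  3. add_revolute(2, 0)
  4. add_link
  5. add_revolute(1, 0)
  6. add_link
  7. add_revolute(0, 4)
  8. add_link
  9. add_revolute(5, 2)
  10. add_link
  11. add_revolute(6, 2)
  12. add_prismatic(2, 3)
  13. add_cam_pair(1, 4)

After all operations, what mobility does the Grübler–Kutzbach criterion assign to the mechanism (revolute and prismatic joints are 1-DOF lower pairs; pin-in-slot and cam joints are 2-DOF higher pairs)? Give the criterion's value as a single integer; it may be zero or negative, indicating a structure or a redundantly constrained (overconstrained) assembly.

M = 5

(L,J1,J2)=(1,0,0); link0 fixed
link1: (2,0,0)
link2: (3,0,0)
R 2-0 [J1]: (3,1,0)
link3: (4,1,0)
R 1-0 [J1]: (4,2,0)
link4: (5,2,0)
R 0-4 [J1]: (5,3,0)
link5: (6,3,0)
R 5-2 [J1]: (6,4,0)
link6: (7,4,0)
R 6-2 [J1]: (7,5,0)
P 2-3 [J1]: (7,6,0)
C 1-4 [J2]: (7,6,1)
Grübler: 3·6 − 2·6 − 1 = 5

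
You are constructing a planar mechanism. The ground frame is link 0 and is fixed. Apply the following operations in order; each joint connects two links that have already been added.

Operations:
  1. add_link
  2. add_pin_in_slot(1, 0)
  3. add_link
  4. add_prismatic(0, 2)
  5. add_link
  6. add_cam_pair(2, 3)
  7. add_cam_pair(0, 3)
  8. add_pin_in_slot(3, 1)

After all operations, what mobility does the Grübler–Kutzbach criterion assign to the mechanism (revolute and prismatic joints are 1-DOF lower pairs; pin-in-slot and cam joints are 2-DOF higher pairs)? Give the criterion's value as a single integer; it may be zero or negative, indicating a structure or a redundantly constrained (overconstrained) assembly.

[1;0;0] (link 0 is ground)
L+ [2;0;0]
PS(1,0)∈J2 [2;0;1]
L+ [3;0;1]
P(0,2)∈J1 [3;1;1]
L+ [4;1;1]
C(2,3)∈J2 [4;1;2]
C(0,3)∈J2 [4;1;3]
PS(3,1)∈J2 [4;1;4]
mobility = 9 − 2 − 4 = 3

M = 3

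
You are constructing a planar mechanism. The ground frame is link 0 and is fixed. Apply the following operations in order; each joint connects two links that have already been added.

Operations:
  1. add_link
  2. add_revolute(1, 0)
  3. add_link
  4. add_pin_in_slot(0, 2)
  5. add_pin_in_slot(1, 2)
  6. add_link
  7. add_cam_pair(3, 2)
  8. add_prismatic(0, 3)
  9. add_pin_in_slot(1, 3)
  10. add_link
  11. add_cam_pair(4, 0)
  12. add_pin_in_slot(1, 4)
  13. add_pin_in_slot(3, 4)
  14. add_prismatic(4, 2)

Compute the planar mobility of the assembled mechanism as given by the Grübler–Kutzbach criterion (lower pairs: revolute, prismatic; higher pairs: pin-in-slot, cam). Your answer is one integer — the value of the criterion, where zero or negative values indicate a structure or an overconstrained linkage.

M = -1

L=1 J1=0 J2=0
add link → L=2 J1=0 J2=0
R@1,0 dof=1 J1 → L=2 J1=1 J2=0
add link → L=3 J1=1 J2=0
PS@0,2 dof=2 J2 → L=3 J1=1 J2=1
PS@1,2 dof=2 J2 → L=3 J1=1 J2=2
add link → L=4 J1=1 J2=2
C@3,2 dof=2 J2 → L=4 J1=1 J2=3
P@0,3 dof=1 J1 → L=4 J1=2 J2=3
PS@1,3 dof=2 J2 → L=4 J1=2 J2=4
add link → L=5 J1=2 J2=4
C@4,0 dof=2 J2 → L=5 J1=2 J2=5
PS@1,4 dof=2 J2 → L=5 J1=2 J2=6
PS@3,4 dof=2 J2 → L=5 J1=2 J2=7
P@4,2 dof=1 J1 → L=5 J1=3 J2=7
M=3(L−1)−2J1−J2=3·4−2·3−7=-1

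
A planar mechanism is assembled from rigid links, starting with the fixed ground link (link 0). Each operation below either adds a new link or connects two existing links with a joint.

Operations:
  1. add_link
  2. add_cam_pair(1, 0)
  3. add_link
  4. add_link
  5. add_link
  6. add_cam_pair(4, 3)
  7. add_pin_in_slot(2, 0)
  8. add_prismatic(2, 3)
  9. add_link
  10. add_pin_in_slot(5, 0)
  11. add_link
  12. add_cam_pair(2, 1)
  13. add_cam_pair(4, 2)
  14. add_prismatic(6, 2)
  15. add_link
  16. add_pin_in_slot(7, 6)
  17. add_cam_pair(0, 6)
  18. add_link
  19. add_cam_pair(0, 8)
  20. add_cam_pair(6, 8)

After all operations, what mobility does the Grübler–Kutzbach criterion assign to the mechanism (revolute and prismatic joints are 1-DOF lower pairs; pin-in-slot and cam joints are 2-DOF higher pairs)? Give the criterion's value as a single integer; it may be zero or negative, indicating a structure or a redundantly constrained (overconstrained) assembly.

M = 10

(L,J1,J2)=(1,0,0); link0 fixed
link1: (2,0,0)
C 1-0 [J2]: (2,0,1)
link2: (3,0,1)
link3: (4,0,1)
link4: (5,0,1)
C 4-3 [J2]: (5,0,2)
PS 2-0 [J2]: (5,0,3)
P 2-3 [J1]: (5,1,3)
link5: (6,1,3)
PS 5-0 [J2]: (6,1,4)
link6: (7,1,4)
C 2-1 [J2]: (7,1,5)
C 4-2 [J2]: (7,1,6)
P 6-2 [J1]: (7,2,6)
link7: (8,2,6)
PS 7-6 [J2]: (8,2,7)
C 0-6 [J2]: (8,2,8)
link8: (9,2,8)
C 0-8 [J2]: (9,2,9)
C 6-8 [J2]: (9,2,10)
Grübler: 3·8 − 2·2 − 10 = 10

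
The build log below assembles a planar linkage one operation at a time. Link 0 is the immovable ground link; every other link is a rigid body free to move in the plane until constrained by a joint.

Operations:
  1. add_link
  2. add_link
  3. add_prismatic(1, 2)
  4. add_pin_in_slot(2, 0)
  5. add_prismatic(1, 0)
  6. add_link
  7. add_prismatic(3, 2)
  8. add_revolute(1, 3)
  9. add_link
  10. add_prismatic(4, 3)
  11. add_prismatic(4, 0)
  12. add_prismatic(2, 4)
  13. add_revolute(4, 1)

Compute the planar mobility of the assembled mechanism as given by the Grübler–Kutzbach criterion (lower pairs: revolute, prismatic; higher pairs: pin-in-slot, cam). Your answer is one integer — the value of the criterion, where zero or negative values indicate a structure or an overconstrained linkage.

M = -5

(L,J1,J2)=(1,0,0); link0 fixed
link1: (2,0,0)
link2: (3,0,0)
P 1-2 [J1]: (3,1,0)
PS 2-0 [J2]: (3,1,1)
P 1-0 [J1]: (3,2,1)
link3: (4,2,1)
P 3-2 [J1]: (4,3,1)
R 1-3 [J1]: (4,4,1)
link4: (5,4,1)
P 4-3 [J1]: (5,5,1)
P 4-0 [J1]: (5,6,1)
P 2-4 [J1]: (5,7,1)
R 4-1 [J1]: (5,8,1)
Grübler: 3·4 − 2·8 − 1 = -5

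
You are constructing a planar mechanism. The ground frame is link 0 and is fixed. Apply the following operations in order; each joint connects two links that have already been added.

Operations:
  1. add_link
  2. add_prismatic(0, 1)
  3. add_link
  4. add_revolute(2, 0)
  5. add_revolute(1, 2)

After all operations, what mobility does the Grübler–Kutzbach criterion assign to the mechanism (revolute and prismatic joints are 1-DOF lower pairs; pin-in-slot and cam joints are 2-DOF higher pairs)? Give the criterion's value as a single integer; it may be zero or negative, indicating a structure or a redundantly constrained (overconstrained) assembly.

M = 0

(L,J1,J2)=(1,0,0); link0 fixed
link1: (2,0,0)
P 0-1 [J1]: (2,1,0)
link2: (3,1,0)
R 2-0 [J1]: (3,2,0)
R 1-2 [J1]: (3,3,0)
Grübler: 3·2 − 2·3 − 0 = 0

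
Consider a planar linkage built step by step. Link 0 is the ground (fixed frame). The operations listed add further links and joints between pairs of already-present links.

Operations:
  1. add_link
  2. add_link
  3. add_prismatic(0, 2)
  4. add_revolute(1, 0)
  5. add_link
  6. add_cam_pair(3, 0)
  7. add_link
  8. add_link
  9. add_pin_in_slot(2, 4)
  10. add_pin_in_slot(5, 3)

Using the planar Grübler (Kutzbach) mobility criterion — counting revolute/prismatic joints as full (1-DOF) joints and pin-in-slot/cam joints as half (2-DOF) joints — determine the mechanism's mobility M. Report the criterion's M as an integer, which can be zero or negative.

[1;0;0] (link 0 is ground)
L+ [2;0;0]
L+ [3;0;0]
P(0,2)∈J1 [3;1;0]
R(1,0)∈J1 [3;2;0]
L+ [4;2;0]
C(3,0)∈J2 [4;2;1]
L+ [5;2;1]
L+ [6;2;1]
PS(2,4)∈J2 [6;2;2]
PS(5,3)∈J2 [6;2;3]
mobility = 15 − 4 − 3 = 8

M = 8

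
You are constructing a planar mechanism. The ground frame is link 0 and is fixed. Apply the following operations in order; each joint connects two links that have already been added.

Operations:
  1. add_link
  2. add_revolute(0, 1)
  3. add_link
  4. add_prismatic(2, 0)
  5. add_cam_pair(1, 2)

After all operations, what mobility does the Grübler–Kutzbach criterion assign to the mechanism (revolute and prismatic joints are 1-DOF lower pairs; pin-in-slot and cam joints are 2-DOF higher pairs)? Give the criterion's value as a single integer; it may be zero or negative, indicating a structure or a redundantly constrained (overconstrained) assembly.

M = 1

link 0 = ground. State L|J1|J2 = 1|0|0
+link1  2|0|0
R(0,1) f=1→J1  2|1|0
+link2  3|1|0
P(2,0) f=1→J1  3|2|0
C(1,2) f=2→J2  3|2|1
M = 3(3−1)−2·2−1 = 6−4−1 = 1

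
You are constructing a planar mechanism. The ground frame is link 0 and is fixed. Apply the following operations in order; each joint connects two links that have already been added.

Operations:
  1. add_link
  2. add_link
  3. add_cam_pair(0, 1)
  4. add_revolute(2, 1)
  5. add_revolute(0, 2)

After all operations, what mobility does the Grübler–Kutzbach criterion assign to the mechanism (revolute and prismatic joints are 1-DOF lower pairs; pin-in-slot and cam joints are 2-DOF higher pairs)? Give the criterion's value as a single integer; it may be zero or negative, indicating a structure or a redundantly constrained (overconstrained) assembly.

ground; <1,0,0>
#1 <2,0,0>
#2 <3,0,0>
C:0↔1 J2 <3,0,1>
R:2↔1 J1 <3,1,1>
R:0↔2 J1 <3,2,1>
3×2 − 2×2 − 1×1 = 1

M = 1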